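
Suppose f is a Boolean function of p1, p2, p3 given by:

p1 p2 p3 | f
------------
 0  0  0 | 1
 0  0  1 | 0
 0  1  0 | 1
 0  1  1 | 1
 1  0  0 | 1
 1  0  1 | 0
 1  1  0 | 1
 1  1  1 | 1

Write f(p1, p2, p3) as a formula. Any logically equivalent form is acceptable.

f(p1, p2, p3) = not (((not p1 and not p2) and p3) or ((p1 and not p2) and p3))

There are just 2 zero rows: (0,0,1), (1,0,1). Their minterms are ¬p1·¬p2·p3, p1·¬p2·p3; the OR of those covers precisely the 0-outputs, and negating it yields f.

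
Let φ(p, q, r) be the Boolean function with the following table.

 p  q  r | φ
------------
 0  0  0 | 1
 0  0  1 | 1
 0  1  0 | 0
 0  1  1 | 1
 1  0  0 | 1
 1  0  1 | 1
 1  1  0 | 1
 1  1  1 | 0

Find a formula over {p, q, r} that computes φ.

φ(p, q, r) = NOT (((NOT p AND q) AND NOT r) OR ((p AND q) AND r))

φ is 0 on only 2 rows — (0,1,0), (1,1,1). Writing each as a minterm (¬p·q·¬r, p·q·r) and OR-ing them characterizes exactly where φ=0, so φ is the negation of that disjunction.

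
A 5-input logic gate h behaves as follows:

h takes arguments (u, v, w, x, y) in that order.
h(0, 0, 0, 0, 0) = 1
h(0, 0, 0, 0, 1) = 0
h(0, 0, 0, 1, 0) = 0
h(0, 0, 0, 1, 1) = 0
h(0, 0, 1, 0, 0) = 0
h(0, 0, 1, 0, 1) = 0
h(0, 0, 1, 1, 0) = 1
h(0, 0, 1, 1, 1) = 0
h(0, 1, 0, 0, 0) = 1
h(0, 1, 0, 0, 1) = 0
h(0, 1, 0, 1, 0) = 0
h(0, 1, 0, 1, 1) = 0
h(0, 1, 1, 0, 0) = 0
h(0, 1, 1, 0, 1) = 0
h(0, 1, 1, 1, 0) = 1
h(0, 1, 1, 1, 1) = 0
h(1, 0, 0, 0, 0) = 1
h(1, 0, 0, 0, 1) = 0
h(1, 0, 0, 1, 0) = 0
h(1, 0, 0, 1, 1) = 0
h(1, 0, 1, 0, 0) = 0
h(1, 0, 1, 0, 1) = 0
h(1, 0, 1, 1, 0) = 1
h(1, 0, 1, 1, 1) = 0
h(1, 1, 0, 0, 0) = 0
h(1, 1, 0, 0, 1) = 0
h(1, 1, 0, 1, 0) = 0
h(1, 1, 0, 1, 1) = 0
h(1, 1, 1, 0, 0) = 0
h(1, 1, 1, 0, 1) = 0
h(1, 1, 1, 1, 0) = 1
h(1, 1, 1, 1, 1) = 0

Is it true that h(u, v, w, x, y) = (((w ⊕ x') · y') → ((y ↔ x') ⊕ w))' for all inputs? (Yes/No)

Evaluate (((w ⊕ x') · y') → ((y ↔ x') ⊕ w))' on each row and compare to h:
  u=0, v=0, w=0, x=0, y=0: formula gives 1, h = 1 ✓
  u=0, v=0, w=0, x=0, y=1: formula gives 0, h = 0 ✓
  u=0, v=0, w=0, x=1, y=0: formula gives 0, h = 0 ✓
  u=0, v=0, w=0, x=1, y=1: formula gives 0, h = 0 ✓
  …
  u=1, v=1, w=0, x=0, y=0: formula gives 1, but h = 0 ✗
A single disagreement suffices: at (1,1,0,0,0) they differ, so the formula does not compute h.

No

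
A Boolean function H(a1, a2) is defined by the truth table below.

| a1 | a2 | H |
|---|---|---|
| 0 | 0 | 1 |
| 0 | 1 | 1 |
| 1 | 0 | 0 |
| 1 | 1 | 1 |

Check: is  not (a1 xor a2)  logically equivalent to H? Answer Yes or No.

No

Check the formula against H row by row:
  a1=0, a2=0: formula gives 1, H = 1 ✓
  a1=0, a2=1: formula gives 0, but H = 1 ✗
Row (0,1) is a counterexample, so the formula is not equivalent to H.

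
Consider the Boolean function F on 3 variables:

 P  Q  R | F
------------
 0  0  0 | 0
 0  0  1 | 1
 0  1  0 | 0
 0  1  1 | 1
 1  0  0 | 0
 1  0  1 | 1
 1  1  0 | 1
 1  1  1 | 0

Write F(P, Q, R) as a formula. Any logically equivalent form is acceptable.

F(P, Q, R) = ((((~P & ~Q) & R) | ((~P & Q) & R)) | ((P & ~Q) & R)) | ((P & Q) & ~R)

The 1-rows are (0,0,1), (0,1,1), (1,0,1), (1,1,0). Each contributes one minterm — ¬P·¬Q·R; ¬P·Q·R; P·¬Q·R; P·Q·¬R — and their disjunction is a sum-of-products form of F.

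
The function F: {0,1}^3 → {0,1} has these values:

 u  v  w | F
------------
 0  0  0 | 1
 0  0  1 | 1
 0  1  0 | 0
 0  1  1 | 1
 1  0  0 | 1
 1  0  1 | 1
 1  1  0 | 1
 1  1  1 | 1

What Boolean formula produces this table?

Only row (0,1,0) gives 0. So F is 1 everywhere except there — the complement of the minterm ¬u·v·¬w.

F(u, v, w) = ¬((¬u ∧ v) ∧ ¬w)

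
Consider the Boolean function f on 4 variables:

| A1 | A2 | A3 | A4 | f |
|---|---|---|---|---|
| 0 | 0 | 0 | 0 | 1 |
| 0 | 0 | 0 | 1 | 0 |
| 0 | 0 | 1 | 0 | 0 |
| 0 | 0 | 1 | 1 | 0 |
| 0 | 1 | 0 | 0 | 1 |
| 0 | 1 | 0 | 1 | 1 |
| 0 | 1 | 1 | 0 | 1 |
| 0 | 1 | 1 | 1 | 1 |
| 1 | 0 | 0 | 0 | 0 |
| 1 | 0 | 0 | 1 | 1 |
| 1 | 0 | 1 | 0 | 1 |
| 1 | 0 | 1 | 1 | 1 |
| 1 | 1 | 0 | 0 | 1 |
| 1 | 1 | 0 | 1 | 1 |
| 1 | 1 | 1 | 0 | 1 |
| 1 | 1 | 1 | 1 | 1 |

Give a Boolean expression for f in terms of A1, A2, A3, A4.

f is 0 on only 4 rows — (0,0,0,1), (0,0,1,0), (0,0,1,1), (1,0,0,0). Writing each as a minterm (¬A1·¬A2·¬A3·A4, ¬A1·¬A2·A3·¬A4, ¬A1·¬A2·A3·A4, A1·¬A2·¬A3·¬A4) and OR-ing them characterizes exactly where f=0, so f is the negation of that disjunction.

f(A1, A2, A3, A4) = not ((((((not A1 and not A2) and not A3) and A4) or (((not A1 and not A2) and A3) and not A4)) or (((not A1 and not A2) and A3) and A4)) or (((A1 and not A2) and not A3) and not A4))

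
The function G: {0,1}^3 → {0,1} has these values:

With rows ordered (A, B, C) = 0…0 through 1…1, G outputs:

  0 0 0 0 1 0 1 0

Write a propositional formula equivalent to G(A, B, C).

Collect the rows where G=1 — (1,0,0), (1,1,0) — and write one minterm per row: A·¬B·¬C, A·B·¬C. Their union (logical OR) reproduces the table exactly.

G(A, B, C) = ((A ∧ ¬B) ∧ ¬C) ∨ ((A ∧ B) ∧ ¬C)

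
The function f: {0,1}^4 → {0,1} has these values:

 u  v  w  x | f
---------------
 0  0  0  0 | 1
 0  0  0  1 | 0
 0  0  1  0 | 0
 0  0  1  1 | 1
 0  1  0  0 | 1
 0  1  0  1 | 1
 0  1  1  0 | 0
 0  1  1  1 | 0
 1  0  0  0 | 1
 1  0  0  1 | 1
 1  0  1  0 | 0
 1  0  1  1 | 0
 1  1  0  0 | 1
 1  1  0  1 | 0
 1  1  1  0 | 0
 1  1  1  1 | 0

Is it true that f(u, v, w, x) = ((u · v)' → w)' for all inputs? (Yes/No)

No

Evaluate ((u · v)' → w)' on each row and compare to f:
  u=0, v=0, w=0, x=0: formula gives 1, f = 1 ✓
  u=0, v=0, w=0, x=1: formula gives 1, but f = 0 ✗
Since they disagree at (0,0,0,1), the expression is not a correct formula for f.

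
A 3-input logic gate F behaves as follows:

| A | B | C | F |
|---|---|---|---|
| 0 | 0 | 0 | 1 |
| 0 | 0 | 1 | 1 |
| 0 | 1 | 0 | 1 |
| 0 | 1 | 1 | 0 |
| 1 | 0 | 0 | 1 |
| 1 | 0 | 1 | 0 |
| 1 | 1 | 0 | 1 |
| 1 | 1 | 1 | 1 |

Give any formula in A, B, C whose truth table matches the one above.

F(A, B, C) = ¬(((¬A ∧ B) ∧ C) ∨ ((A ∧ ¬B) ∧ C))

There are just 2 zero rows: (0,1,1), (1,0,1). Their minterms are ¬A·B·C, A·¬B·C; the OR of those covers precisely the 0-outputs, and negating it yields F.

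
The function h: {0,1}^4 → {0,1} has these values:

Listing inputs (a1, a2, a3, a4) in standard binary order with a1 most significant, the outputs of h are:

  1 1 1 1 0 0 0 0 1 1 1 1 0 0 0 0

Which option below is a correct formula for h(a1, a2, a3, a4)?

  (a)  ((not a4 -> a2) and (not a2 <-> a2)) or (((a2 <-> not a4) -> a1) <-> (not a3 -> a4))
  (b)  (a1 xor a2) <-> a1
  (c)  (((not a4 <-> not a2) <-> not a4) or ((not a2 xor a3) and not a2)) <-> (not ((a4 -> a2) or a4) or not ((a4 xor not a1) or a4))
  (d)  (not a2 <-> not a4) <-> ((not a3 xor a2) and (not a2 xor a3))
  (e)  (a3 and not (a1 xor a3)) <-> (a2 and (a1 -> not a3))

b

(a) disagrees with h on (0,0,0,0) (formula → 0, table → 1); rule it out.
(c) disagrees with h on (0,0,0,0) (formula → 0, table → 1); rule it out.
(d) disagrees with h on (0,0,0,1) (formula → 0, table → 1); rule it out.
(e) disagrees with h on (1,0,1,0) (formula → 0, table → 1); rule it out.
That leaves (b). Evaluating it on every row reproduces the table of h exactly.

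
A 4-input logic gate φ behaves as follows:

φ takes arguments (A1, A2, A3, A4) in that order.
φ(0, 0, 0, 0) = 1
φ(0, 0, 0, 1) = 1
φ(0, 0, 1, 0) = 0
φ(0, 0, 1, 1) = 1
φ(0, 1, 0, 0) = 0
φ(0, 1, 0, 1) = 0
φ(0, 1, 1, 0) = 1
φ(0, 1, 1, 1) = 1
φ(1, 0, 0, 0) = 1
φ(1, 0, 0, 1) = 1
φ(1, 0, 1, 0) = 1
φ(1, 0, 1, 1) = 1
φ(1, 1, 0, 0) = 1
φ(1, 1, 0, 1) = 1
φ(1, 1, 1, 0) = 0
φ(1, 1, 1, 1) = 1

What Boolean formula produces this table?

φ(A1, A2, A3, A4) = NOT ((((((NOT A1 AND NOT A2) AND A3) AND NOT A4) OR (((NOT A1 AND A2) AND NOT A3) AND NOT A4)) OR (((NOT A1 AND A2) AND NOT A3) AND A4)) OR (((A1 AND A2) AND A3) AND NOT A4))

There are just 4 zero rows: (0,0,1,0), (0,1,0,0), (0,1,0,1), (1,1,1,0). Their minterms are ¬A1·¬A2·A3·¬A4, ¬A1·A2·¬A3·¬A4, ¬A1·A2·¬A3·A4, A1·A2·A3·¬A4; the OR of those covers precisely the 0-outputs, and negating it yields φ.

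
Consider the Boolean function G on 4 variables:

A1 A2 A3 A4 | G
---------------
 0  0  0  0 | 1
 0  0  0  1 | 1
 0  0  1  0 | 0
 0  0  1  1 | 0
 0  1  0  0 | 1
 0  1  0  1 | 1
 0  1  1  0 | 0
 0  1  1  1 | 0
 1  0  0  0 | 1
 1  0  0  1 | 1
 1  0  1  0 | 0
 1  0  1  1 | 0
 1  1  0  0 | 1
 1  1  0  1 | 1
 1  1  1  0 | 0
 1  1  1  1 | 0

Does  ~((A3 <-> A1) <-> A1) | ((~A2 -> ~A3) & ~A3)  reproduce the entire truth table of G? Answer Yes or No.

Yes

Test each input against both G and the formula:
  A1=0, A2=0, A3=0, A4=0: formula gives 1, G = 1 ✓
  A1=0, A2=0, A3=0, A4=1: formula gives 1, G = 1 ✓
  A1=0, A2=0, A3=1, A4=0: formula gives 0, G = 0 ✓
  A1=0, A2=0, A3=1, A4=1: formula gives 0, G = 0 ✓
  …and likewise for the remaining 12 rows.
No disagreement on any input; they are logically equivalent.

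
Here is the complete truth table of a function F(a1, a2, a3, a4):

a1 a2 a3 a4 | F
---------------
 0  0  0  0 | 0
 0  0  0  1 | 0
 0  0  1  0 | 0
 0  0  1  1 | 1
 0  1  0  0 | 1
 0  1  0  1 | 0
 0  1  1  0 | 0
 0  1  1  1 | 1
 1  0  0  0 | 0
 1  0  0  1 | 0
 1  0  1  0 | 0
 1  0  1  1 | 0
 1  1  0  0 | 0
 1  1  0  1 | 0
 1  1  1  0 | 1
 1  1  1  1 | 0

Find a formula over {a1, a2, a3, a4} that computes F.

F(a1, a2, a3, a4) = (((((~a1 & ~a2) & a3) & a4) | (((~a1 & a2) & ~a3) & ~a4)) | (((~a1 & a2) & a3) & a4)) | (((a1 & a2) & a3) & ~a4)

Collect the rows where F=1 — (0,0,1,1), (0,1,0,0), (0,1,1,1), (1,1,1,0) — and write one minterm per row: ¬a1·¬a2·a3·a4, ¬a1·a2·¬a3·¬a4, ¬a1·a2·a3·a4, a1·a2·a3·¬a4. Their union (logical OR) reproduces the table exactly.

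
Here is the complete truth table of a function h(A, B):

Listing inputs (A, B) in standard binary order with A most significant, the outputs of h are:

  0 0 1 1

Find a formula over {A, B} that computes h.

The output simply equals A.

h(A, B) = A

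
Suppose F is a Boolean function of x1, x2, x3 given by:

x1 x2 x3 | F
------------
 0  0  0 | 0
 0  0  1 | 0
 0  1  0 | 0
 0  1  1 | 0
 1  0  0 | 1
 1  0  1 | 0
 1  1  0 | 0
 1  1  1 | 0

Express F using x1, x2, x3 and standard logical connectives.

Only row (1,0,0) gives 1. That row's minterm x1·¬x2·¬x3 is F directly.

F(x1, x2, x3) = (x1 & ~x2) & ~x3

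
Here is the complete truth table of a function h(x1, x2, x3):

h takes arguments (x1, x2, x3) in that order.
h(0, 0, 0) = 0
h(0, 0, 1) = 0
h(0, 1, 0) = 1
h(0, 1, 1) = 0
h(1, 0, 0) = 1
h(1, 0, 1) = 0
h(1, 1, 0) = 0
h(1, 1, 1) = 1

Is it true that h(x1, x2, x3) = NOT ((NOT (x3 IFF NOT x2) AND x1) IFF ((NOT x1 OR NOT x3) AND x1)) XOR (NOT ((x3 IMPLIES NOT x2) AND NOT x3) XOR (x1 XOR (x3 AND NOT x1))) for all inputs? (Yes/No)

No

Check the formula against h row by row:
  x1=0, x2=0, x3=0: formula gives 0, h = 0 ✓
  x1=0, x2=0, x3=1: formula gives 0, h = 0 ✓
  x1=0, x2=1, x3=0: formula gives 0, but h = 1 ✗
Since they disagree at (0,1,0), the expression is not a correct formula for h.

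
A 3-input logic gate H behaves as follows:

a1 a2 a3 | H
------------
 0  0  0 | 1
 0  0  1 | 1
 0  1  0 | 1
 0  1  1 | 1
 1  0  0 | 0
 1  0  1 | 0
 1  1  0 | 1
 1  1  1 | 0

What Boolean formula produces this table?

H(a1, a2, a3) = not ((((a1 and not a2) and not a3) or ((a1 and not a2) and a3)) or ((a1 and a2) and a3))

H is 0 on only 3 rows — (1,0,0), (1,0,1), (1,1,1). Writing each as a minterm (a1·¬a2·¬a3, a1·¬a2·a3, a1·a2·a3) and OR-ing them characterizes exactly where H=0, so H is the negation of that disjunction.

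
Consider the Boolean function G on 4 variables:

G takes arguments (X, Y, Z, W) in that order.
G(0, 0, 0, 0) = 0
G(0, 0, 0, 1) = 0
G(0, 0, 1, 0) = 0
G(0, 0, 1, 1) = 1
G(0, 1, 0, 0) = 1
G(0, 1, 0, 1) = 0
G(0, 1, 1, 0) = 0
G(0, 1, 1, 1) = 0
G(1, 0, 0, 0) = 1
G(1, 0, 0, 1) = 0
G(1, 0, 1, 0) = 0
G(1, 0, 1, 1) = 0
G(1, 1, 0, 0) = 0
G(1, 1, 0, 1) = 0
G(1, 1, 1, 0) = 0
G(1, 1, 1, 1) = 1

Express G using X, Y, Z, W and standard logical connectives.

G=1 on 4 inputs: (0,0,1,1), (0,1,0,0), (1,0,0,0), (1,1,1,1). Reading each as a conjunction of literals (¬X·¬Y·Z·W, ¬X·Y·¬Z·¬W, X·¬Y·¬Z·¬W, X·Y·Z·W) and taking the OR gives the canonical DNF.

G(X, Y, Z, W) = (((((~X & ~Y) & Z) & W) | (((~X & Y) & ~Z) & ~W)) | (((X & ~Y) & ~Z) & ~W)) | (((X & Y) & Z) & W)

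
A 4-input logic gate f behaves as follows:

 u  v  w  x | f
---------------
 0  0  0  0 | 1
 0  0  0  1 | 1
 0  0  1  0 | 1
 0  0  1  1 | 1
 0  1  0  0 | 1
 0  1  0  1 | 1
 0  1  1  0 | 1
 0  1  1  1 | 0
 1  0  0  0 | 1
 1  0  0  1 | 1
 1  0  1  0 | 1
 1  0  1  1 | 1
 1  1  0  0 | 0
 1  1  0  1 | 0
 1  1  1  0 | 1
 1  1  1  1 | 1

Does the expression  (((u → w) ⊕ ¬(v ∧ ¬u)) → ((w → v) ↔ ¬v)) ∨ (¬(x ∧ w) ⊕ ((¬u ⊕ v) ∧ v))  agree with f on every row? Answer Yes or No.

Evaluate (((u → w) ⊕ ¬(v ∧ ¬u)) → ((w → v) ↔ ¬v)) ∨ (¬(x ∧ w) ⊕ ((¬u ⊕ v) ∧ v)) on each row and compare to f:
  u=0, v=0, w=0, x=0: formula gives 1, f = 1 ✓
  u=0, v=0, w=0, x=1: formula gives 1, f = 1 ✓
  u=0, v=0, w=1, x=0: formula gives 1, f = 1 ✓
  u=0, v=0, w=1, x=1: formula gives 1, f = 1 ✓
  … (the remaining 12 rows also agree.)
Every row agrees, so the formula is equivalent.

Yes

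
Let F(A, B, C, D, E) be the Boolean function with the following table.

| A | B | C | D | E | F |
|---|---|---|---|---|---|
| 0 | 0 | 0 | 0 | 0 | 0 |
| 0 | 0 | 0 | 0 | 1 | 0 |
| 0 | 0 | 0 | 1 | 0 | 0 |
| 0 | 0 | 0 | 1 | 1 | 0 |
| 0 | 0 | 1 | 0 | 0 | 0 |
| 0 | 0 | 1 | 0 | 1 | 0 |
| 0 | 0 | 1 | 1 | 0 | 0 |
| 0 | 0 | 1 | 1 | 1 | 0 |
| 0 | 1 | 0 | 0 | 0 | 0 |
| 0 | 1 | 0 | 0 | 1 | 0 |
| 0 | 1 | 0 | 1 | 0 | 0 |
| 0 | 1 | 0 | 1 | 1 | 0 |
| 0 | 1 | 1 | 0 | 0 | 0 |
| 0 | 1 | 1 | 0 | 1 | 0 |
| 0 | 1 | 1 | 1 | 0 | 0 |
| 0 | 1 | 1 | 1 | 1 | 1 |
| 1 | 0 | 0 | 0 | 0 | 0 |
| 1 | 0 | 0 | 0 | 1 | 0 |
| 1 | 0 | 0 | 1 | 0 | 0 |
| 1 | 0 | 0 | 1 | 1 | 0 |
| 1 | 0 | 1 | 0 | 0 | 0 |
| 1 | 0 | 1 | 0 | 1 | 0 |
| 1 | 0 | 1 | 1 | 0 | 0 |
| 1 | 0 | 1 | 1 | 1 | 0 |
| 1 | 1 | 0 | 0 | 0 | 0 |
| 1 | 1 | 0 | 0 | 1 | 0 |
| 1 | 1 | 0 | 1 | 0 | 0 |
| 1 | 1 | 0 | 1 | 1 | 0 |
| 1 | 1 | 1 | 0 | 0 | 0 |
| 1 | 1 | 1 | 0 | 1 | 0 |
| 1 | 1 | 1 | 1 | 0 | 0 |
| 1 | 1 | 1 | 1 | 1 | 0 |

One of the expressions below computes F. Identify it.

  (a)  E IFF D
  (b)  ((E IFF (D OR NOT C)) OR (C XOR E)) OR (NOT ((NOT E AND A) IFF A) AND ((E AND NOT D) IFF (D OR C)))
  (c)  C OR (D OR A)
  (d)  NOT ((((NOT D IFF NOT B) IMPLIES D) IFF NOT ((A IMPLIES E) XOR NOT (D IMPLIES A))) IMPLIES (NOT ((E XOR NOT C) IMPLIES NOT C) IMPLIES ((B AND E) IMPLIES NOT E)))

(a) disagrees with F on (0,0,0,0,0) (formula → 1, table → 0); rule it out.
(b) disagrees with F on (0,0,0,0,1) (formula → 1, table → 0); rule it out.
(c) disagrees with F on (0,0,0,1,0) (formula → 1, table → 0); rule it out.
That leaves (d). Evaluating it on every row reproduces the table of F exactly.

d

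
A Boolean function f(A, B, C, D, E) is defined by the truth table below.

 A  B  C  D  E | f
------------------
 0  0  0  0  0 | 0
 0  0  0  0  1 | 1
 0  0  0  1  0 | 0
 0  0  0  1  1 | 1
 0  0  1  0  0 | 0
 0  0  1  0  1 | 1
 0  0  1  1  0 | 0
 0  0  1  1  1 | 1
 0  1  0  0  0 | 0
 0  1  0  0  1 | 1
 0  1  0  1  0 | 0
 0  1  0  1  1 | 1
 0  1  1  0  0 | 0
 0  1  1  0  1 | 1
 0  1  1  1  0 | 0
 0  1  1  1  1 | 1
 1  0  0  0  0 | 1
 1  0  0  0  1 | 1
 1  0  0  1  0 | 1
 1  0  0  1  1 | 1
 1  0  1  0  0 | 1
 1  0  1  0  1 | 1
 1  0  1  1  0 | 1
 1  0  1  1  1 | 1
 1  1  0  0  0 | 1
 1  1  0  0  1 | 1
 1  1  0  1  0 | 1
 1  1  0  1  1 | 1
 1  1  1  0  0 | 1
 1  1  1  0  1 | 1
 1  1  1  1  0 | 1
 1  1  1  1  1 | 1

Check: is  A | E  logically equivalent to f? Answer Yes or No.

Yes

Check the formula against f row by row:
  A=0, B=0, C=0, D=0, E=0: formula gives 0, f = 0 ✓
  A=0, B=0, C=0, D=0, E=1: formula gives 1, f = 1 ✓
  A=0, B=0, C=0, D=1, E=0: formula gives 0, f = 0 ✓
  A=0, B=0, C=0, D=1, E=1: formula gives 1, f = 1 ✓
  …and likewise for the remaining 28 rows.
Every row agrees, so the formula is equivalent.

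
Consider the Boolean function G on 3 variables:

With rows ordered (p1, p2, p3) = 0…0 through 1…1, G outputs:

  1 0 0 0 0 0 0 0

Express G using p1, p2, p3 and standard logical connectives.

The output is 1 only when every input is 0 — NOR of all inputs.

G(p1, p2, p3) = not ((p1 or p2) or p3)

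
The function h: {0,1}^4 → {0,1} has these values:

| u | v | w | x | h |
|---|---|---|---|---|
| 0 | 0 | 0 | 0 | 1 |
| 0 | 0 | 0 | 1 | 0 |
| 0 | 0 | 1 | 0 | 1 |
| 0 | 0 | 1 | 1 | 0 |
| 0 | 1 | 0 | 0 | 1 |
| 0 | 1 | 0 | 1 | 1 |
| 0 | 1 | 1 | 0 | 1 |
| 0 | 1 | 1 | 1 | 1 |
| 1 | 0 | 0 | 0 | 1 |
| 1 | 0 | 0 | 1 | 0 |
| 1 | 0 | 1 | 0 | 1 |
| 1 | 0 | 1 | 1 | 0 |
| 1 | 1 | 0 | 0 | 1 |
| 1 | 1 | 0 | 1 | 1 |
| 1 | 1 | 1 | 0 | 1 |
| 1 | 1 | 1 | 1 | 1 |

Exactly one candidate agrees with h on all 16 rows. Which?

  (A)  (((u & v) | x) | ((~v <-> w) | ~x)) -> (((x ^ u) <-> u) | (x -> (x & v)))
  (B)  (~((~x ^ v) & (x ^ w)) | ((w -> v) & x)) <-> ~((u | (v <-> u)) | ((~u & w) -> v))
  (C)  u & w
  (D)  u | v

(B) disagrees with h on (0,0,0,0) (formula → 0, table → 1); rule it out.
(C) disagrees with h on (0,0,0,0) (formula → 0, table → 1); rule it out.
(D) disagrees with h on (0,0,0,0) (formula → 0, table → 1); rule it out.
Only (A) survives; checking it on all 16 rows confirms it matches h.

A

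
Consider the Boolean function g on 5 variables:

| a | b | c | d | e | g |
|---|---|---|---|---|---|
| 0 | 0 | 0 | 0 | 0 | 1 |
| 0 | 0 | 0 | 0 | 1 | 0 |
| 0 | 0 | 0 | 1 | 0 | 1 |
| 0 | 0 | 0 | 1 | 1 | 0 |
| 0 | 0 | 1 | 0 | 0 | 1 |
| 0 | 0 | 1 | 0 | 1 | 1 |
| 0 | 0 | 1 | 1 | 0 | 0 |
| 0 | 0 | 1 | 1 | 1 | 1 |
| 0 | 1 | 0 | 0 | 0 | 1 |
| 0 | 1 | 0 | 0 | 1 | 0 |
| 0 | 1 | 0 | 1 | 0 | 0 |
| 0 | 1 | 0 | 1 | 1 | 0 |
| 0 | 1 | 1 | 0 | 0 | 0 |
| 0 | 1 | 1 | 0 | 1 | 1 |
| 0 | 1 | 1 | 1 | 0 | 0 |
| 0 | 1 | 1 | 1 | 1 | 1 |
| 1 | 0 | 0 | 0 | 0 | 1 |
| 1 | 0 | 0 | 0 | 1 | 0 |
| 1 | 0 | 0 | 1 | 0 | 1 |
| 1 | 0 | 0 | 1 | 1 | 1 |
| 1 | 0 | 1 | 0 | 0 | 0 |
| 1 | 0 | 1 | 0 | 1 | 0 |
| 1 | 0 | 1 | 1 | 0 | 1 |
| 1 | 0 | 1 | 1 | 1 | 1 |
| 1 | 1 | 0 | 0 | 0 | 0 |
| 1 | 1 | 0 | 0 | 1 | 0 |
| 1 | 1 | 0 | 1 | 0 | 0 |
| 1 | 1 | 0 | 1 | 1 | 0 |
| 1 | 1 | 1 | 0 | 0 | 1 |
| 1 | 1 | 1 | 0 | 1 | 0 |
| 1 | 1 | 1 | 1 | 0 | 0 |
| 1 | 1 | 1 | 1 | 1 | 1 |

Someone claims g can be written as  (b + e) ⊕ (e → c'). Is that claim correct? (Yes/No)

Check the formula against g row by row:
  a=0, b=0, c=0, d=0, e=0: formula gives 1, g = 1 ✓
  a=0, b=0, c=0, d=0, e=1: formula gives 0, g = 0 ✓
  a=0, b=0, c=0, d=1, e=0: formula gives 1, g = 1 ✓
  a=0, b=0, c=0, d=1, e=1: formula gives 0, g = 0 ✓
  …
  a=0, b=0, c=1, d=1, e=0: formula gives 1, but g = 0 ✗
Since they disagree at (0,0,1,1,0), the expression is not a correct formula for g.

No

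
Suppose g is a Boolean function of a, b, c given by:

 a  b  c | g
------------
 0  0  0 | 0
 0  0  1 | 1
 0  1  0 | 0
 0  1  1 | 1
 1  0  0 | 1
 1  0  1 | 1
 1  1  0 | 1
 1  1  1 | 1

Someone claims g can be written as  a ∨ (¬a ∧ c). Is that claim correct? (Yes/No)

Yes

Test each input against both g and the formula:
  a=0, b=0, c=0: formula gives 0, g = 0 ✓
  a=0, b=0, c=1: formula gives 1, g = 1 ✓
  a=0, b=1, c=0: formula gives 0, g = 0 ✓
  a=0, b=1, c=1: formula gives 1, g = 1 ✓
  a=1, b=0, c=0: formula gives 1, g = 1 ✓
  …and likewise for the remaining 3 rows.
Every row agrees, so the formula is equivalent.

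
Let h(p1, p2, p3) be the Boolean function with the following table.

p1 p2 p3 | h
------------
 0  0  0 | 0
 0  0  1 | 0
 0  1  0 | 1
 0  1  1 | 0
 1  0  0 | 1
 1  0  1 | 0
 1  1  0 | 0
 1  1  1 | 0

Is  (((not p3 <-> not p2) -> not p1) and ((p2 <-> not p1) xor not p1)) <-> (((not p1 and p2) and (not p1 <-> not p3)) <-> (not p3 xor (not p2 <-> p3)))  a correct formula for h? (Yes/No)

Check the formula against h row by row:
  p1=0, p2=0, p3=0: formula gives 0, h = 0 ✓
  p1=0, p2=0, p3=1: formula gives 0, h = 0 ✓
  p1=0, p2=1, p3=0: formula gives 1, h = 1 ✓
  p1=0, p2=1, p3=1: formula gives 0, h = 0 ✓
  p1=1, p2=0, p3=0: formula gives 1, h = 1 ✓
  …and likewise for the remaining 3 rows.
Every row agrees, so the formula is equivalent.

Yes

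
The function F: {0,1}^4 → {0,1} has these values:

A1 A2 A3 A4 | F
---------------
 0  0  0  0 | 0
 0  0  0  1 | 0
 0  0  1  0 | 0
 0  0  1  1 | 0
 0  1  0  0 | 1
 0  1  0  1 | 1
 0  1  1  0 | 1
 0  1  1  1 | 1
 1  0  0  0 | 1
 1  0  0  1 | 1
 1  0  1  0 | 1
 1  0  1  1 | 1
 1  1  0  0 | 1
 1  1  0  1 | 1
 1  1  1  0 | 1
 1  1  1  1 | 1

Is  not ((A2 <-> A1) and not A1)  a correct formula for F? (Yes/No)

Yes

Test each input against both F and the formula:
  A1=0, A2=0, A3=0, A4=0: formula gives 0, F = 0 ✓
  A1=0, A2=0, A3=0, A4=1: formula gives 0, F = 0 ✓
  A1=0, A2=0, A3=1, A4=0: formula gives 0, F = 0 ✓
  A1=0, A2=0, A3=1, A4=1: formula gives 0, F = 0 ✓
  … (the remaining 12 rows also agree.)
Every row agrees, so the formula is equivalent.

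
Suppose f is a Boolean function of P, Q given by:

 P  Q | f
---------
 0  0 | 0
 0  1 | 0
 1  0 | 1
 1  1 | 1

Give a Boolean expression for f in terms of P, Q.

f(P, Q) = P

The output simply equals P.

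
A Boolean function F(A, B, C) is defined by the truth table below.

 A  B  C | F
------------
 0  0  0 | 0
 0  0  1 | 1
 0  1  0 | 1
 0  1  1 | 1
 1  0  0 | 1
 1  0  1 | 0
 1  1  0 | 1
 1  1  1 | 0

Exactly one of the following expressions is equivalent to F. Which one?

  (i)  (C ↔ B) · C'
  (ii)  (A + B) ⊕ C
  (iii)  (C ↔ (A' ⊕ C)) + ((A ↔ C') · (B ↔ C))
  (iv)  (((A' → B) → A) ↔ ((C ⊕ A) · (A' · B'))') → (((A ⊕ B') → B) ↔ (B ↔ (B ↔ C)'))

iv

(i) fails at (0,0,0): the formula yields 1, F is 0.
(ii) fails at (0,1,1): the formula yields 0, F is 1.
(iii) fails at (0,0,1): the formula yields 0, F is 1.
That leaves (iv). Evaluating it on every row reproduces the table of F exactly.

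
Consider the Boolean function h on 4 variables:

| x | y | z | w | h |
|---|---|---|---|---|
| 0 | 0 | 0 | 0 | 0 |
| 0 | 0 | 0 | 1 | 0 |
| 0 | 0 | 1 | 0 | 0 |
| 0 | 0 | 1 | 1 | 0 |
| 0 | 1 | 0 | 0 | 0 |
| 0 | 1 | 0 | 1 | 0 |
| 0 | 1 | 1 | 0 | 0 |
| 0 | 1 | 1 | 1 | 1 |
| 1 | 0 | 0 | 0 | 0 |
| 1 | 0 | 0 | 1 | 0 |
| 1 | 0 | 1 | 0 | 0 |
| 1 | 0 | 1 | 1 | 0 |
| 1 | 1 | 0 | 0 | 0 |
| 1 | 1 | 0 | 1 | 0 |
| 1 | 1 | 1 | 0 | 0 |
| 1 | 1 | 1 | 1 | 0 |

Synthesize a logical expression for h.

h(x, y, z, w) = ((NOT x AND y) AND z) AND w

h is 1 on exactly one input, (0,1,1,1), whose minterm is ¬x·y·z·w. So h is just that conjunction.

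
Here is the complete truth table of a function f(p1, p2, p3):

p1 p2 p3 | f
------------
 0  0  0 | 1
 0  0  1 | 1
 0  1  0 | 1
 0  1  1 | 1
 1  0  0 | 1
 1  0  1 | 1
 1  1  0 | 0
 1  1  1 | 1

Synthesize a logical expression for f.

f(p1, p2, p3) = ¬((p1 ∧ p2) ∧ ¬p3)

Only row (1,1,0) gives 0. So f is 1 everywhere except there — the complement of the minterm p1·p2·¬p3.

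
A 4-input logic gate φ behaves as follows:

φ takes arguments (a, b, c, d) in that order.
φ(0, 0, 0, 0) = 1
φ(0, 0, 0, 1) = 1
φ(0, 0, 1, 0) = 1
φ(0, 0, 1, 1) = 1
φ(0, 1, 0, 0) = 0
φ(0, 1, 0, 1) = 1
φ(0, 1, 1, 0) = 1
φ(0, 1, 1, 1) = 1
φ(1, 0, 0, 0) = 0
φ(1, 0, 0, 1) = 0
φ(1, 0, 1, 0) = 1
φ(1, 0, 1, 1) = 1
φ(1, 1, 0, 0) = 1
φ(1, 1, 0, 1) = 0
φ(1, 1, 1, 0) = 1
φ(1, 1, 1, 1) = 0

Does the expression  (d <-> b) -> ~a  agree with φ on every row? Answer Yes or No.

Test each input against both φ and the formula:
  a=0, b=0, c=0, d=0: formula gives 1, φ = 1 ✓
  a=0, b=0, c=0, d=1: formula gives 1, φ = 1 ✓
  a=0, b=0, c=1, d=0: formula gives 1, φ = 1 ✓
  a=0, b=0, c=1, d=1: formula gives 1, φ = 1 ✓
  a=0, b=1, c=0, d=0: formula gives 1, but φ = 0 ✗
A single disagreement suffices: at (0,1,0,0) they differ, so the formula does not compute φ.

No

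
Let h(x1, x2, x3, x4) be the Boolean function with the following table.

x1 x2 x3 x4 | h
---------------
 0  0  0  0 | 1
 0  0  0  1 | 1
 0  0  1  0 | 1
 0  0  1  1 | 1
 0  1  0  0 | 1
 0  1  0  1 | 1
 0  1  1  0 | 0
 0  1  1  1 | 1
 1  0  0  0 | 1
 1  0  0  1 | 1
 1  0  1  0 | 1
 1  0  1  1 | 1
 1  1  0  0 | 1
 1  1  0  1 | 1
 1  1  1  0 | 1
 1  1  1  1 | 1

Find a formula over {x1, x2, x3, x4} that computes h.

h(x1, x2, x3, x4) = NOT (((NOT x1 AND x2) AND x3) AND NOT x4)

Only row (0,1,1,0) gives 0. So h is 1 everywhere except there — the complement of the minterm ¬x1·x2·x3·¬x4.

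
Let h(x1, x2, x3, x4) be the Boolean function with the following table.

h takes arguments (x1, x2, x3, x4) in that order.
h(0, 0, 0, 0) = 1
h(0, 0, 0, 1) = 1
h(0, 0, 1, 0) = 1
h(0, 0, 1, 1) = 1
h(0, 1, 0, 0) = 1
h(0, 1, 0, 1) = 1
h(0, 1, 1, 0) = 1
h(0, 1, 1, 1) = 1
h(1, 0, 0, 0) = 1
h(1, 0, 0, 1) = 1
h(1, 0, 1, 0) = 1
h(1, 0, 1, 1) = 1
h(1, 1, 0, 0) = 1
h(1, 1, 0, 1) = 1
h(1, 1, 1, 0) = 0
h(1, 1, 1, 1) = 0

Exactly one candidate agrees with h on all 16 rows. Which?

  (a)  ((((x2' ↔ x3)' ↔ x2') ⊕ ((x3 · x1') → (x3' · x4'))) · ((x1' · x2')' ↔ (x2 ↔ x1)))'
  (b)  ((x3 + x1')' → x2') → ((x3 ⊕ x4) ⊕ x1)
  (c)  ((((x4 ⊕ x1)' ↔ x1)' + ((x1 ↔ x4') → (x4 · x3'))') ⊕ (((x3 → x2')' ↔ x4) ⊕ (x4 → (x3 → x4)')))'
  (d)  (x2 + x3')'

a

(b) fails at (0,0,0,0): the formula yields 0, h is 1.
(c) fails at (0,0,0,0): the formula yields 0, h is 1.
(d) fails at (0,0,0,0): the formula yields 0, h is 1.
That leaves (a). Evaluating it on every row reproduces the table of h exactly.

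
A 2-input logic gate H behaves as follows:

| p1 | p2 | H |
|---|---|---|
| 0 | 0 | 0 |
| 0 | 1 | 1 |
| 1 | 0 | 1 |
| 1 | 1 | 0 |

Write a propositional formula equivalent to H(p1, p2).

H(p1, p2) = p1 XOR p2

The output is 1 exactly when an odd number of inputs are 1 — the 2-way XOR (parity).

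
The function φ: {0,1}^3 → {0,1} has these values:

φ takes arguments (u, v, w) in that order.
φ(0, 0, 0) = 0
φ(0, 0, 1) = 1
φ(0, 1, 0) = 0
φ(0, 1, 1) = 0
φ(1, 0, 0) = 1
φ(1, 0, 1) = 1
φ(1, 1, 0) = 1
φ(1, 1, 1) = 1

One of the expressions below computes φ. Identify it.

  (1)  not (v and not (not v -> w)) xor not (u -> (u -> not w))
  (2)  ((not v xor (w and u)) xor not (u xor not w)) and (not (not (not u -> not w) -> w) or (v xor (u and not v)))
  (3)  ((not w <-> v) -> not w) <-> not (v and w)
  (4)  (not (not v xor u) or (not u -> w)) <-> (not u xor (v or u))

(1) fails at (0,0,0): the formula yields 1, φ is 0.
(2) fails at (0,0,1): the formula yields 0, φ is 1.
(3) fails at (0,0,0): the formula yields 1, φ is 0.
That leaves (4). Evaluating it on every row reproduces the table of φ exactly.

4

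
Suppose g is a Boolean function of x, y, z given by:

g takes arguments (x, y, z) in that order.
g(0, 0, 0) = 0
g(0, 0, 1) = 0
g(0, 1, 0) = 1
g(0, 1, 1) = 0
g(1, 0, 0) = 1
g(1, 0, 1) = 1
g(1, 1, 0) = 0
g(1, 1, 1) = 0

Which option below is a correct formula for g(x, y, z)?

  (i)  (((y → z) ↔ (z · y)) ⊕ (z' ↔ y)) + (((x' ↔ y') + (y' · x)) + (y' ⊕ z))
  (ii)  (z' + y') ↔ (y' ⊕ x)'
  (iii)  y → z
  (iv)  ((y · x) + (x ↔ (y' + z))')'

iv

(i): at (0,0,0) it gives 1, but g = 0 — eliminated.
(ii): at (1,1,1) it gives 1, but g = 0 — eliminated.
(iii): at (0,0,0) it gives 1, but g = 0 — eliminated.
That leaves (iv). Evaluating it on every row reproduces the table of g exactly.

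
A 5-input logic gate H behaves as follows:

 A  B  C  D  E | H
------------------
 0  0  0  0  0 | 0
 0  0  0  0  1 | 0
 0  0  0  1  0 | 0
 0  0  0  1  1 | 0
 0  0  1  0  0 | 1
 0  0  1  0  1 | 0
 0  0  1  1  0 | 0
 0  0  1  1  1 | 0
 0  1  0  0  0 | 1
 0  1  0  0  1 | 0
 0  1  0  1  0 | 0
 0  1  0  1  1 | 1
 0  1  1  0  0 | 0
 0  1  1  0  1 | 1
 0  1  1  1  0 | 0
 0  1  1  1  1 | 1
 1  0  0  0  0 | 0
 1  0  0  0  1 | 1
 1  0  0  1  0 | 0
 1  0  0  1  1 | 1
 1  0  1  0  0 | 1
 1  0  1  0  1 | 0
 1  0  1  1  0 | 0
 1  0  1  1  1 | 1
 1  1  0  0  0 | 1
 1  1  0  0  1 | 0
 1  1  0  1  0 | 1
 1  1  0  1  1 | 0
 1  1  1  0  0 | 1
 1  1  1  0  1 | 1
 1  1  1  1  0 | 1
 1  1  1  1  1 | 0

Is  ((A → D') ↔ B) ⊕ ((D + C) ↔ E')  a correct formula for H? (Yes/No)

Test each input against both H and the formula:
  A=0, B=0, C=0, D=0, E=0: formula gives 0, H = 0 ✓
  A=0, B=0, C=0, D=0, E=1: formula gives 1, but H = 0 ✗
A single disagreement suffices: at (0,0,0,0,1) they differ, so the formula does not compute H.

No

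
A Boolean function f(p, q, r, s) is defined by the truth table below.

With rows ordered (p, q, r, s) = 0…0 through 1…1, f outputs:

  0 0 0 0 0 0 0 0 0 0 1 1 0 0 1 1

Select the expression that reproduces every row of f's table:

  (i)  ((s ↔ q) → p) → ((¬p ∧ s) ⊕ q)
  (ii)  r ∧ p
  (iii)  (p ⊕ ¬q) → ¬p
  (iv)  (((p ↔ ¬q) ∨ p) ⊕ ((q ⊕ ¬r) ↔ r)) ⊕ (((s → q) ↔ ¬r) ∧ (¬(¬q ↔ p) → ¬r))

(i): at (0,0,0,0) it gives 1, but f = 0 — eliminated.
(iii): at (0,0,0,0) it gives 1, but f = 0 — eliminated.
(iv): at (0,0,0,0) it gives 1, but f = 0 — eliminated.
(ii) is the remaining candidate, and it agrees with f on all 16 inputs.

ii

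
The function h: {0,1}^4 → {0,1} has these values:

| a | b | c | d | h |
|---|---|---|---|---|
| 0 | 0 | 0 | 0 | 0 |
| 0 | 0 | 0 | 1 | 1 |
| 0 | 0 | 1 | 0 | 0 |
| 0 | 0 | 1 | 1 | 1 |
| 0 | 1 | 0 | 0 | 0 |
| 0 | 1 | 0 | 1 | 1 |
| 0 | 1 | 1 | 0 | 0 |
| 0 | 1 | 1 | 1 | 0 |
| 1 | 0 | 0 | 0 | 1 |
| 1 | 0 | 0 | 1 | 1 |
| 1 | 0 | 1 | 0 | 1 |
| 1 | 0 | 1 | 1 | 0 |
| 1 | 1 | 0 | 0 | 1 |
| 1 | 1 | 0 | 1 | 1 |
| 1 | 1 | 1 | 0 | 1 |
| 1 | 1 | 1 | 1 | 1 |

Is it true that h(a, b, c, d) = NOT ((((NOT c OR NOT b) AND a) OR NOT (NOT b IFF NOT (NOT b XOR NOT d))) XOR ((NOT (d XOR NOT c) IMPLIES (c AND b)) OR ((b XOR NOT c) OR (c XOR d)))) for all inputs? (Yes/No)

Evaluate NOT ((((NOT c OR NOT b) AND a) OR NOT (NOT b IFF NOT (NOT b XOR NOT d))) XOR ((NOT (d XOR NOT c) IMPLIES (c AND b)) OR ((b XOR NOT c) OR (c XOR d)))) on each row and compare to h:
  a=0, b=0, c=0, d=0: formula gives 0, h = 0 ✓
  a=0, b=0, c=0, d=1: formula gives 1, h = 1 ✓
  a=0, b=0, c=1, d=0: formula gives 0, h = 0 ✓
  a=0, b=0, c=1, d=1: formula gives 1, h = 1 ✓
  …
  a=0, b=1, c=1, d=1: formula gives 1, but h = 0 ✗
A single disagreement suffices: at (0,1,1,1) they differ, so the formula does not compute h.

No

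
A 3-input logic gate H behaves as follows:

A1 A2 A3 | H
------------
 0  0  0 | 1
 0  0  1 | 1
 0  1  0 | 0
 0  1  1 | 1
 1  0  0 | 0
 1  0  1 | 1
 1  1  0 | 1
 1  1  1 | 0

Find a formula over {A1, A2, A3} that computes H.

H(A1, A2, A3) = ~((((~A1 & A2) & ~A3) | ((A1 & ~A2) & ~A3)) | ((A1 & A2) & A3))

The 0-rows are (0,1,0), (1,0,0), (1,1,1). Take each as a conjunction (¬A1·A2·¬A3, A1·¬A2·¬A3, A1·A2·A3), form their disjunction, and complement — that gives a formula that is 1 everywhere H is.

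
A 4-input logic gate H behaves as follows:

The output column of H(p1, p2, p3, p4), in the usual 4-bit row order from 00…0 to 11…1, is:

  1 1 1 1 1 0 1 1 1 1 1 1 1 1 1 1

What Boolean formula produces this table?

Only row (0,1,0,1) gives 0. So H is 1 everywhere except there — the complement of the minterm ¬p1·p2·¬p3·p4.

H(p1, p2, p3, p4) = ~(((~p1 & p2) & ~p3) & p4)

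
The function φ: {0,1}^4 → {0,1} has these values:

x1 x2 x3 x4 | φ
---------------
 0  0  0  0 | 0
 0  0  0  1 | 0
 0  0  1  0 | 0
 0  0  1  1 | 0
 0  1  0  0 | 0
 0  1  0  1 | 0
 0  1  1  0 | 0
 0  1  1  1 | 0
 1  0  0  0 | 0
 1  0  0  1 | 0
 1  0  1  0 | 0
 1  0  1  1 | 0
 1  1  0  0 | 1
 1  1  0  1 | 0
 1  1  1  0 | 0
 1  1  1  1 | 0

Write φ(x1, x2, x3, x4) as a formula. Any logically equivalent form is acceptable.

φ(x1, x2, x3, x4) = ((x1 AND x2) AND NOT x3) AND NOT x4

Only row (1,1,0,0) gives 1. That row's minterm x1·x2·¬x3·¬x4 is φ directly.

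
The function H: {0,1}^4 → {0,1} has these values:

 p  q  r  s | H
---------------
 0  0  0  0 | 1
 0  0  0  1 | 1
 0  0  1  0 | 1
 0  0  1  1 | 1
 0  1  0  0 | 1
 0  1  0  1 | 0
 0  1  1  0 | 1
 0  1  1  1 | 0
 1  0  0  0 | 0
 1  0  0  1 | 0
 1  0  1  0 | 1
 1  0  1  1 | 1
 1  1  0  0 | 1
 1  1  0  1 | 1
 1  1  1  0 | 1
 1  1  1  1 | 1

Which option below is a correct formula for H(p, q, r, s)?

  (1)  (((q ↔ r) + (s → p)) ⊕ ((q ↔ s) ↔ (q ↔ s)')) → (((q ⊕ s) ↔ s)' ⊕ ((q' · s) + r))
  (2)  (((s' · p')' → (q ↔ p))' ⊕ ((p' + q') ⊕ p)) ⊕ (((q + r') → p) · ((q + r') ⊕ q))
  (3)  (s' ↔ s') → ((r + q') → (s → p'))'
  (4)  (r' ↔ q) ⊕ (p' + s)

(1): at (0,0,0,0) it gives 0, but H = 1 — eliminated.
(3): at (0,0,0,0) it gives 0, but H = 1 — eliminated.
(4): at (0,0,1,0) it gives 0, but H = 1 — eliminated.
(2) is the remaining candidate, and it agrees with H on all 16 inputs.

2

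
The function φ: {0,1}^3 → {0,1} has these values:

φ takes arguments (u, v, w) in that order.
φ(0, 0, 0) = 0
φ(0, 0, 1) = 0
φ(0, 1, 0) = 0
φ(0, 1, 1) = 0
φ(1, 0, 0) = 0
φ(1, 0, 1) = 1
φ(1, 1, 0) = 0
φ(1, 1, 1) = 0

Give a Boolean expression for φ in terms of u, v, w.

φ is 1 on exactly one input, (1,0,1), whose minterm is u·¬v·w. So φ is just that conjunction.

φ(u, v, w) = (u ∧ ¬v) ∧ w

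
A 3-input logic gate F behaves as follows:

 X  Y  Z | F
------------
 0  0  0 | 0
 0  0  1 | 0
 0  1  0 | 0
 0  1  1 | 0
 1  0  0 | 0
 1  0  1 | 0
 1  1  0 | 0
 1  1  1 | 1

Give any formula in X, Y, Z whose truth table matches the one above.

The output is 1 only when every input is 1 — the AND of all inputs.

F(X, Y, Z) = (X & Y) & Z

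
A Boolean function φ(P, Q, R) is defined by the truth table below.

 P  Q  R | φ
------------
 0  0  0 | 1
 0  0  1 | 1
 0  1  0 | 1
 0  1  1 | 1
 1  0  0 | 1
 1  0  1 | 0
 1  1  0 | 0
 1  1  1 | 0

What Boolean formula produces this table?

φ(P, Q, R) = ¬((((P ∧ ¬Q) ∧ R) ∨ ((P ∧ Q) ∧ ¬R)) ∨ ((P ∧ Q) ∧ R))

The 0-rows are (1,0,1), (1,1,0), (1,1,1). Take each as a conjunction (P·¬Q·R, P·Q·¬R, P·Q·R), form their disjunction, and complement — that gives a formula that is 1 everywhere φ is.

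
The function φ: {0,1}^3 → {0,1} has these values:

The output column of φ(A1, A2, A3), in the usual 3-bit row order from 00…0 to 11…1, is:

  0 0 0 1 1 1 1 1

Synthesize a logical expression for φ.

φ is 0 on only 3 rows — (0,0,0), (0,0,1), (0,1,0). Writing each as a minterm (¬A1·¬A2·¬A3, ¬A1·¬A2·A3, ¬A1·A2·¬A3) and OR-ing them characterizes exactly where φ=0, so φ is the negation of that disjunction.

φ(A1, A2, A3) = not ((((not A1 and not A2) and not A3) or ((not A1 and not A2) and A3)) or ((not A1 and A2) and not A3))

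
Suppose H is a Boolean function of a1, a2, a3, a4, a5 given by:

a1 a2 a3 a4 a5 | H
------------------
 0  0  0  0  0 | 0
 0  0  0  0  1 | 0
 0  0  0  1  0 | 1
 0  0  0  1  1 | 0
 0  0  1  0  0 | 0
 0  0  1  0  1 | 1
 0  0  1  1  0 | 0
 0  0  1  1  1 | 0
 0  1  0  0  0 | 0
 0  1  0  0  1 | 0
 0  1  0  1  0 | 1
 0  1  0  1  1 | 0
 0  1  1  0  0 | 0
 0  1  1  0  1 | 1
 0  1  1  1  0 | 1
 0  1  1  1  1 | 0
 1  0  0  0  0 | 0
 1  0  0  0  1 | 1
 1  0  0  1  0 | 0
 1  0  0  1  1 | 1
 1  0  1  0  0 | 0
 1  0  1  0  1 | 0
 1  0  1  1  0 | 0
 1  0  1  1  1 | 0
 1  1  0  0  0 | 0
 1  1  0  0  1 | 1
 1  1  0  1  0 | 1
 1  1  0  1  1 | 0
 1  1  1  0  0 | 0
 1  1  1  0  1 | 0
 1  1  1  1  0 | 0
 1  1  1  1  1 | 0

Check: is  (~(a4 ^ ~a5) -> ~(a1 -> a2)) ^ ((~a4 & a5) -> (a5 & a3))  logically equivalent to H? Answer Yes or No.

Evaluate (~(a4 ^ ~a5) -> ~(a1 -> a2)) ^ ((~a4 & a5) -> (a5 & a3)) on each row and compare to H:
  a1=0, a2=0, a3=0, a4=0, a5=0: formula gives 0, H = 0 ✓
  a1=0, a2=0, a3=0, a4=0, a5=1: formula gives 0, H = 0 ✓
  a1=0, a2=0, a3=0, a4=1, a5=0: formula gives 1, H = 1 ✓
  a1=0, a2=0, a3=0, a4=1, a5=1: formula gives 0, H = 0 ✓
  …
  a1=0, a2=0, a3=1, a4=1, a5=0: formula gives 1, but H = 0 ✗
A single disagreement suffices: at (0,0,1,1,0) they differ, so the formula does not compute H.

No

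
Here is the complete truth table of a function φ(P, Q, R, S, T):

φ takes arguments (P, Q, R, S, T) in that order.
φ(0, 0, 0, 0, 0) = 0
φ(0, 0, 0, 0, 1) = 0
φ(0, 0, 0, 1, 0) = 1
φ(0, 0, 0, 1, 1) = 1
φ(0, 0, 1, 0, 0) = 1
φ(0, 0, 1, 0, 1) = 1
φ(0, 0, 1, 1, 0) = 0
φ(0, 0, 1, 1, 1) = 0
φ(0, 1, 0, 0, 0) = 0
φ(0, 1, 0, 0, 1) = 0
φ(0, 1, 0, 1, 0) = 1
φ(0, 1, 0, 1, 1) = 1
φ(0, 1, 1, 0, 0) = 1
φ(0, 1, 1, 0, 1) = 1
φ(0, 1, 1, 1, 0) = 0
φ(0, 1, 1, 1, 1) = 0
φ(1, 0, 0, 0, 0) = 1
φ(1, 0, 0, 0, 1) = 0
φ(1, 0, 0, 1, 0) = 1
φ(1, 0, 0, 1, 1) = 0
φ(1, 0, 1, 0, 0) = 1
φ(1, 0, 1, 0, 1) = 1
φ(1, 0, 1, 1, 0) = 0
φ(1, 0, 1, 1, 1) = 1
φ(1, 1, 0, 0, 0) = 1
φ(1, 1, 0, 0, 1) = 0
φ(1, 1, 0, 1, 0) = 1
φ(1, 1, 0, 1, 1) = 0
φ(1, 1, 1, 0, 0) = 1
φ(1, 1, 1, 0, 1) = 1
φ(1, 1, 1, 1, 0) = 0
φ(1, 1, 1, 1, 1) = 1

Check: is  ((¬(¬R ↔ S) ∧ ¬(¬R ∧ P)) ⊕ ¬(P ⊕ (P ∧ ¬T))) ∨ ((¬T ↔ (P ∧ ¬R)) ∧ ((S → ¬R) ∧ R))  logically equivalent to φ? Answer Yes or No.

Test each input against both φ and the formula:
  P=0, Q=0, R=0, S=0, T=0: formula gives 0, φ = 0 ✓
  P=0, Q=0, R=0, S=0, T=1: formula gives 0, φ = 0 ✓
  P=0, Q=0, R=0, S=1, T=0: formula gives 1, φ = 1 ✓
  P=0, Q=0, R=0, S=1, T=1: formula gives 1, φ = 1 ✓
  … (the remaining 28 rows also agree.)
Every row agrees, so the formula is equivalent.

Yes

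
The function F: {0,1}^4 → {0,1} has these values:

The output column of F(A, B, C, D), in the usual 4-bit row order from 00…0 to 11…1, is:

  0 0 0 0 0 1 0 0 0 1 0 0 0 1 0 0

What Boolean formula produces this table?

F=1 on 3 inputs: (0,1,0,1), (1,0,0,1), (1,1,0,1). Reading each as a conjunction of literals (¬A·B·¬C·D, A·¬B·¬C·D, A·B·¬C·D) and taking the OR gives the canonical DNF.

F(A, B, C, D) = ((((NOT A AND B) AND NOT C) AND D) OR (((A AND NOT B) AND NOT C) AND D)) OR (((A AND B) AND NOT C) AND D)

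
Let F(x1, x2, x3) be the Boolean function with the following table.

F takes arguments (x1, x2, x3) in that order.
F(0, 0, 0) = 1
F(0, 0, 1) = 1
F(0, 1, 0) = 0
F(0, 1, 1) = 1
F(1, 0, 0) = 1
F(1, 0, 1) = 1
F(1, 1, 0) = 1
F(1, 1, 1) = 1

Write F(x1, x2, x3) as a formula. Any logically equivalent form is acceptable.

F(x1, x2, x3) = ¬((¬x1 ∧ x2) ∧ ¬x3)

F is 0 on exactly one input, (0,1,0), whose minterm is ¬x1·x2·¬x3. So F is the negation of that single conjunction.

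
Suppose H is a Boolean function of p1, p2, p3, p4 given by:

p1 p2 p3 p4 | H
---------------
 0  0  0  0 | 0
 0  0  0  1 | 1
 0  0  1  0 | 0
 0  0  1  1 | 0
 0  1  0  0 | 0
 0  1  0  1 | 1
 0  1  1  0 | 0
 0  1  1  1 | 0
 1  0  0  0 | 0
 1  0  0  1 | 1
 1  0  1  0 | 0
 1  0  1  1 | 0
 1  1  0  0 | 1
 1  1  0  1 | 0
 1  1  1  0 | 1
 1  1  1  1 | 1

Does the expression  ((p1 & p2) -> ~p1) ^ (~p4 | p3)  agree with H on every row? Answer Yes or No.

Yes

Check the formula against H row by row:
  p1=0, p2=0, p3=0, p4=0: formula gives 0, H = 0 ✓
  p1=0, p2=0, p3=0, p4=1: formula gives 1, H = 1 ✓
  p1=0, p2=0, p3=1, p4=0: formula gives 0, H = 0 ✓
  p1=0, p2=0, p3=1, p4=1: formula gives 0, H = 0 ✓
  …and likewise for the remaining 12 rows.
No disagreement on any input; they are logically equivalent.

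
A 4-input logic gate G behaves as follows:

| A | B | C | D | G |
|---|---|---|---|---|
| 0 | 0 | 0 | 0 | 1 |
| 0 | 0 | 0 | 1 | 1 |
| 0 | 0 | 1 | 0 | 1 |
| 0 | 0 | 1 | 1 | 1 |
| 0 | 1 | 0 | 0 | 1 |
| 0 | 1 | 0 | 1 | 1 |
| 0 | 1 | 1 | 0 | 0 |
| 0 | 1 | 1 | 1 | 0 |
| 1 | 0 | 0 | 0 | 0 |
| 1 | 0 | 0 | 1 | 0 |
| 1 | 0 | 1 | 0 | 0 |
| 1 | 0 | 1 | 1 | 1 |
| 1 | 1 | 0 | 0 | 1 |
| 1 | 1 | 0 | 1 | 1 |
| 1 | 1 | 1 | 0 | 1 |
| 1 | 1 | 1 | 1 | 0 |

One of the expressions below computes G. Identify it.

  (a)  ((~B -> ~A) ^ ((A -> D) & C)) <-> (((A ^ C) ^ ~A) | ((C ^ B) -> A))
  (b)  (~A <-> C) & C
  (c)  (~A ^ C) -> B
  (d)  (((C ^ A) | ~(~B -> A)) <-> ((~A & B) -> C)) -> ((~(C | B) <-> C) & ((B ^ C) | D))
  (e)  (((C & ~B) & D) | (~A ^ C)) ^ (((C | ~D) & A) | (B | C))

a

(b) fails at (0,0,0,0): the formula yields 0, G is 1.
(c) fails at (0,0,0,0): the formula yields 0, G is 1.
(d) fails at (0,0,0,0): the formula yields 0, G is 1.
(e) fails at (0,0,1,1): the formula yields 0, G is 1.
Only (a) survives; checking it on all 16 rows confirms it matches G.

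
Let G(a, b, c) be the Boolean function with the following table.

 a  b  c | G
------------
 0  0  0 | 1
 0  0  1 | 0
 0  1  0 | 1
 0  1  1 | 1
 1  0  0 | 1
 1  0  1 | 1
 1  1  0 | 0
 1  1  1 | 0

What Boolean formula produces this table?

There are just 3 zero rows: (0,0,1), (1,1,0), (1,1,1). Their minterms are ¬a·¬b·c, a·b·¬c, a·b·c; the OR of those covers precisely the 0-outputs, and negating it yields G.

G(a, b, c) = ~((((~a & ~b) & c) | ((a & b) & ~c)) | ((a & b) & c))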